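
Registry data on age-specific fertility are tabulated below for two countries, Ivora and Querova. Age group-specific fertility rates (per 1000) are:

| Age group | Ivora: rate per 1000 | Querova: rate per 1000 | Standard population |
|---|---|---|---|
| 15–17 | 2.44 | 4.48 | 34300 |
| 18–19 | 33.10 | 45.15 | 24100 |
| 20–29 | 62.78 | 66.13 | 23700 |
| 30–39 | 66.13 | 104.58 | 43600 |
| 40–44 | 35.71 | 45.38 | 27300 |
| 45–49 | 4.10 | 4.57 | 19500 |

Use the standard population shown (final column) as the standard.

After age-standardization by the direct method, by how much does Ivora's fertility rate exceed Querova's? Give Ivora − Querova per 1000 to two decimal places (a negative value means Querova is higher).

Standard total = 172500; weights = 0.1988, 0.1397, 0.1374, 0.2528, 0.1583, 0.1130.
Ivora: 0.1988×2.44 + 0.1397×33.10 + 0.1374×62.78 + 0.2528×66.13 + 0.1583×35.71 + 0.1130×4.10 = 36.5646 per 1000.
Querova: 0.1988×4.48 + 0.1397×45.15 + 0.1374×66.13 + 0.2528×104.58 + 0.1583×45.38 + 0.1130×4.57 = 50.4159 per 1000.
Difference = 36.5646 − 50.4159 = -13.8513.

-13.85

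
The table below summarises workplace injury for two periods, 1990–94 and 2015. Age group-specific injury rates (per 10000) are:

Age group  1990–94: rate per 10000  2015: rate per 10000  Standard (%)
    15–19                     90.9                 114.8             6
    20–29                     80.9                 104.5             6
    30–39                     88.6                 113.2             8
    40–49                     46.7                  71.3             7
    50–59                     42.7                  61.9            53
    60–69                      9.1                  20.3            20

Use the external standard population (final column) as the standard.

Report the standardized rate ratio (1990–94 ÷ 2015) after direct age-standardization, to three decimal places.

0.704

Standard weights: 0.06, 0.06, 0.08, 0.07, 0.53, 0.20.
1990–94: 0.0600×90.9 + 0.0600×80.9 + 0.0800×88.6 + 0.0700×46.7 + 0.5300×42.7 + 0.2000×9.1 = 45.1160 per 10000.
2015: 0.0600×114.8 + 0.0600×104.5 + 0.0800×113.2 + 0.0700×71.3 + 0.5300×61.9 + 0.2000×20.3 = 64.0720 per 10000.
Ratio = 45.1160 ÷ 64.0720 = 0.70415.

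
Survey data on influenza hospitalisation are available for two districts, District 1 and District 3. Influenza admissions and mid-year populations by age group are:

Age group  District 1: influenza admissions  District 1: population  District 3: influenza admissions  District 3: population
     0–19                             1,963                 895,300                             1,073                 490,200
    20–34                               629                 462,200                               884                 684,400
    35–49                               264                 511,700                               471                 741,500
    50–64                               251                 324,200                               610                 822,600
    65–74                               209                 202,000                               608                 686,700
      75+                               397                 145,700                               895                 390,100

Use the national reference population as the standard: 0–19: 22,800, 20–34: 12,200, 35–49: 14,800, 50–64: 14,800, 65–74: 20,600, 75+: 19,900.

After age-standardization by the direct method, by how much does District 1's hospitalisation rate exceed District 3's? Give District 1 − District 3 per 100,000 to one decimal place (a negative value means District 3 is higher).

10.7

Age-specific rates per 100,000 for District 1: 219.26, 136.09, 51.59, 77.42, 103.47, 272.48.
For District 3: 218.89, 129.16, 63.52, 74.16, 88.54, 229.43.
Standard total = 105,100; weights = 0.2169, 0.1161, 0.1408, 0.1408, 0.1960, 0.1893.
District 1: 0.2169×219.26 + 0.1161×136.09 + 0.1408×51.59 + 0.1408×77.42 + 0.1960×103.47 + 0.1893×272.48 = 153.4007 per 100,000.
District 3: 0.2169×218.89 + 0.1161×129.16 + 0.1408×63.52 + 0.1408×74.16 + 0.1960×88.54 + 0.1893×229.43 = 142.6606 per 100,000.
Difference = 153.4007 − 142.6606 = 10.7402.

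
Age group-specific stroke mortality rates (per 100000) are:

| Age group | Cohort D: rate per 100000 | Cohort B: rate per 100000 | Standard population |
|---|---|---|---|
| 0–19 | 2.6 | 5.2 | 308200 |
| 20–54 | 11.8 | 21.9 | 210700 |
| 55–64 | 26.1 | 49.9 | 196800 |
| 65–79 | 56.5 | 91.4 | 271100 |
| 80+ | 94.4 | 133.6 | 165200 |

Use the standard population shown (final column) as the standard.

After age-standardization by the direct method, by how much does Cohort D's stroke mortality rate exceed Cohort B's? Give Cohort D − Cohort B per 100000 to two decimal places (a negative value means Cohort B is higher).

-20.44

Standard total = 1152000; weights = 0.2675, 0.1829, 0.1708, 0.2353, 0.1434.
Cohort D: 0.2675×2.6 + 0.1829×11.8 + 0.1708×26.1 + 0.2353×56.5 + 0.1434×94.4 = 34.1459 per 100000.
Cohort B: 0.2675×5.2 + 0.1829×21.9 + 0.1708×49.9 + 0.2353×91.4 + 0.1434×133.6 = 54.5890 per 100000.
Difference = 34.1459 − 54.5890 = -20.4431.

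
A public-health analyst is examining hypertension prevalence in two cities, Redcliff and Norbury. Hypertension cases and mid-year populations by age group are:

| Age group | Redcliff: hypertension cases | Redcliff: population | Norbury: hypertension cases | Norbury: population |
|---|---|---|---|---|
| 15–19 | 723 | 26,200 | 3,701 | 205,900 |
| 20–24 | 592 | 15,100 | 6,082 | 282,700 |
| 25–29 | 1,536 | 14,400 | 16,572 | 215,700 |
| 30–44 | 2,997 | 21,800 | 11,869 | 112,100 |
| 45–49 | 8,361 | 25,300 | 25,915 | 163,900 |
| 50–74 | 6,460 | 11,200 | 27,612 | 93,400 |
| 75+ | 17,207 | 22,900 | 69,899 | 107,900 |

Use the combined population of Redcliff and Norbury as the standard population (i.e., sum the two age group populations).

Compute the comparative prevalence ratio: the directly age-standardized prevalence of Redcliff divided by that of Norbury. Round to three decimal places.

1.501

Age-specific rates per 1,000 for Redcliff: 27.595, 39.205, 106.667, 137.477, 330.474, 576.786, 751.397.
For Norbury: 17.975, 21.514, 76.829, 105.879, 158.115, 295.632, 647.813.
Combined standard total = 1,318,500; weights = 0.1760, 0.2259, 0.1745, 0.1016, 0.1435, 0.0793, 0.0992.
Redcliff: 0.1760×27.595 + 0.2259×39.205 + 0.1745×106.667 + 0.1016×137.477 + 0.1435×330.474 + 0.0793×576.786 + 0.0992×751.397 = 214.0104 per 1,000.
Norbury: 0.1760×17.975 + 0.2259×21.514 + 0.1745×76.829 + 0.1016×105.879 + 0.1435×158.115 + 0.0793×295.632 + 0.0992×647.813 = 142.5913 per 1,000.
Ratio = 214.0104 ÷ 142.5913 = 1.50087.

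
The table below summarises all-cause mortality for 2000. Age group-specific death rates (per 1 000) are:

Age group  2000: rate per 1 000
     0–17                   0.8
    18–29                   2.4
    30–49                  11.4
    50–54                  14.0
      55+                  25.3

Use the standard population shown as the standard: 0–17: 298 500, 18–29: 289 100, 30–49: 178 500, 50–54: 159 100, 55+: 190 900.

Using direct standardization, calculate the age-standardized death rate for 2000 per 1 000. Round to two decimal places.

Standard total = 1 116 100; weights = 0.2674, 0.2590, 0.1599, 0.1425, 0.1710.
Standardized rate: 0.2674×0.8 + 0.2590×2.4 + 0.1599×11.4 + 0.1425×14.0 + 0.1710×25.3 = 8.9819 per 1 000.

8.98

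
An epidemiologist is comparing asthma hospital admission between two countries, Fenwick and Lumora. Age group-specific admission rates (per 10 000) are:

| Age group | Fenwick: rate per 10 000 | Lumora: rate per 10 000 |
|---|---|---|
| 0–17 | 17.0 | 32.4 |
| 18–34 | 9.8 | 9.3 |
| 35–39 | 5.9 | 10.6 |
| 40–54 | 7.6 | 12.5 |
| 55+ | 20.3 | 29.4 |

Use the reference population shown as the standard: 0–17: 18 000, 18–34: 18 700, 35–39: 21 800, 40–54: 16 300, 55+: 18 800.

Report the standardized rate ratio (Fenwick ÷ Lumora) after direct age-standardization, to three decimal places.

0.644

Standard total = 93 600; weights = 0.1923, 0.1998, 0.2329, 0.1741, 0.2009.
Fenwick: 0.1923×17.0 + 0.1998×9.8 + 0.2329×5.9 + 0.1741×7.6 + 0.2009×20.3 = 12.0021 per 10 000.
Lumora: 0.1923×32.4 + 0.1998×9.3 + 0.2329×10.6 + 0.1741×12.5 + 0.2009×29.4 = 18.6395 per 10 000.
Ratio = 12.0021 ÷ 18.6395 = 0.64391.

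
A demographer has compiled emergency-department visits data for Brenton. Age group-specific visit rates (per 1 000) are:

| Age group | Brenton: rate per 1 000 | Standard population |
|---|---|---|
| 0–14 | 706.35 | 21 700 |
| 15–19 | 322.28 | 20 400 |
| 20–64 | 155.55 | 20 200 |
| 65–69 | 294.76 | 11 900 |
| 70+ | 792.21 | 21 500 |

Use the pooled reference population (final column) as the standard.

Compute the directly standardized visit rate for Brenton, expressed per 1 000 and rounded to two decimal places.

476.33

Standard total = 95 700; weights = 0.2268, 0.2132, 0.2111, 0.1243, 0.2247.
Standardized rate: 0.2268×706.35 + 0.2132×322.28 + 0.2111×155.55 + 0.1243×294.76 + 0.2247×792.21 = 476.3279 per 1 000.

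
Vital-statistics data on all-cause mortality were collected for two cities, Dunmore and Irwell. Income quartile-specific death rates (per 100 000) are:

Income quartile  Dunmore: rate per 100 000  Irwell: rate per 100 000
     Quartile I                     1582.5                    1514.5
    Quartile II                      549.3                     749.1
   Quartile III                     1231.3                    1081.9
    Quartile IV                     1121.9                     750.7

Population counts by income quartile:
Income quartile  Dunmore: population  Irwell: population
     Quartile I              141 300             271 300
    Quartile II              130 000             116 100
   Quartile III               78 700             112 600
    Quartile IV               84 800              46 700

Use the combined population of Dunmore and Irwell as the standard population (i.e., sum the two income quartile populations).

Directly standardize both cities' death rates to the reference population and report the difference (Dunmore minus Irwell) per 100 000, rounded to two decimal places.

Combined standard total = 981 500; weights = 0.4204, 0.2507, 0.1949, 0.1340.
Dunmore: 0.4204×1582.5 + 0.2507×549.3 + 0.1949×1231.3 + 0.1340×1121.9 = 1193.2754 per 100 000.
Irwell: 0.4204×1514.5 + 0.2507×749.1 + 0.1949×1081.9 + 0.1340×750.7 = 1135.9355 per 100 000.
Difference = 1193.2754 − 1135.9355 = 57.3398.

57.34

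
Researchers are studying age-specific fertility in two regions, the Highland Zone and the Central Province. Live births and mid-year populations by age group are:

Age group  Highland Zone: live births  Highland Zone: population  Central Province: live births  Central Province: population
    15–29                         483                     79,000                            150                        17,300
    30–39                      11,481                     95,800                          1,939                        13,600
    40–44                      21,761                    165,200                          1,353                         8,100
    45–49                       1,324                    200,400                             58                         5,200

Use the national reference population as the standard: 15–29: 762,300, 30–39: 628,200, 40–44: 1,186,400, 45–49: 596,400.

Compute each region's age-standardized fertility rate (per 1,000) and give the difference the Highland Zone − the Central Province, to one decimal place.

-19.2

Age-specific rates per 1,000 for the Highland Zone: 6.114, 119.843, 131.725, 6.607.
For the Central Province: 8.671, 142.574, 167.037, 11.154.
Standard total = 3,173,300; weights = 0.2402, 0.1980, 0.3739, 0.1879.
The Highland Zone: 0.2402×6.114 + 0.1980×119.843 + 0.3739×131.725 + 0.1879×6.607 = 75.6831 per 1,000.
The Central Province: 0.2402×8.671 + 0.1980×142.574 + 0.3739×167.037 + 0.1879×11.154 = 94.8537 per 1,000.
Difference = 75.6831 − 94.8537 = -19.1705.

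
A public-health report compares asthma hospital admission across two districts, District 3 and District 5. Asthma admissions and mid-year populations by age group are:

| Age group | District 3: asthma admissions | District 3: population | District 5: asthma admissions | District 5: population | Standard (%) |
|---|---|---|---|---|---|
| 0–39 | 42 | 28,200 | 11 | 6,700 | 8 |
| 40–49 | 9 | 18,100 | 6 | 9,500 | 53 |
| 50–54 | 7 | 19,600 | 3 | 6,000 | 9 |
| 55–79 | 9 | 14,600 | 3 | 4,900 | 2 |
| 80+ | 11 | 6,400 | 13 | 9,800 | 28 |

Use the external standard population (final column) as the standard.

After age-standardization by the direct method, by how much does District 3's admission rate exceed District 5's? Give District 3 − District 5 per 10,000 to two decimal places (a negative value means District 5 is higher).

0.14

Age-specific rates per 10,000 for District 3: 14.89, 4.97, 3.57, 6.16, 17.19.
For District 5: 16.42, 6.32, 5.00, 6.12, 13.27.
Standard weights: 0.08, 0.53, 0.09, 0.02, 0.28.
District 3: 0.0800×14.89 + 0.5300×4.97 + 0.0900×3.57 + 0.0200×6.16 + 0.2800×17.19 = 9.0841 per 10,000.
District 5: 0.0800×16.42 + 0.5300×6.32 + 0.0900×5.00 + 0.0200×6.12 + 0.2800×13.27 = 8.9475 per 10,000.
Difference = 9.0841 − 8.9475 = 0.1365.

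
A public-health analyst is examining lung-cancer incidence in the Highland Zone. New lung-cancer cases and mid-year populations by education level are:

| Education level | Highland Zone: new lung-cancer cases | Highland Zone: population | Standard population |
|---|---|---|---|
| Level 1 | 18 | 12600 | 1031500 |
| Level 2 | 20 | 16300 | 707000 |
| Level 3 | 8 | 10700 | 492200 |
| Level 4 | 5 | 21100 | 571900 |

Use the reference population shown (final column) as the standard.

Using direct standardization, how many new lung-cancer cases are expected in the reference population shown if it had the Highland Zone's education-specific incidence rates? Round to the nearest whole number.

Education-specific rates per 100000 for the Highland Zone: 142.86, 122.70, 74.77, 23.70.
Expected new lung-cancer cases = Σ (standard pop × education-specific rate ÷ 100000)
= 1031500×142.86/100000 + 707000×122.70/100000 + 492200×74.77/100000 + 571900×23.70/100000
= 1473.57 + 867.48 + 368.00 + 135.52 = 2844.58.

2845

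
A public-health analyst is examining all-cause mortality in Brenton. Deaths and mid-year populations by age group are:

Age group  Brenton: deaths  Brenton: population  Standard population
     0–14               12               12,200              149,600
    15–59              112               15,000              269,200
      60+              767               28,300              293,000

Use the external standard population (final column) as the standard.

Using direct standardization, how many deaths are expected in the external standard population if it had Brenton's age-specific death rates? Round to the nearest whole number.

10098

Age-specific rates per 100,000 for Brenton: 98.36, 746.67, 2710.25.
Expected deaths = Σ (standard pop × age-specific rate ÷ 100,000)
= 149,600×98.36/100,000 + 269,200×746.67/100,000 + 293,000×2710.25/100,000
= 147.15 + 2010.03 + 7941.02 = 10098.20.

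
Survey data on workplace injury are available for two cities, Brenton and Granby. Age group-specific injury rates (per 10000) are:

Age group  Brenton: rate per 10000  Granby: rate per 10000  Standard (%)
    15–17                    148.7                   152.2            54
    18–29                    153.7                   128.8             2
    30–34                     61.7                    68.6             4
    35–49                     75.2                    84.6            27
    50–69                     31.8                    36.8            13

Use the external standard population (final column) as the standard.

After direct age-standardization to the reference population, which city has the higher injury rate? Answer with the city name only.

Standard weights: 0.54, 0.02, 0.04, 0.27, 0.13.
Brenton: 0.5400×148.7 + 0.0200×153.7 + 0.0400×61.7 + 0.2700×75.2 + 0.1300×31.8 = 110.2780 per 10000.
Granby: 0.5400×152.2 + 0.0200×128.8 + 0.0400×68.6 + 0.2700×84.6 + 0.1300×36.8 = 115.1340 per 10000.

Granby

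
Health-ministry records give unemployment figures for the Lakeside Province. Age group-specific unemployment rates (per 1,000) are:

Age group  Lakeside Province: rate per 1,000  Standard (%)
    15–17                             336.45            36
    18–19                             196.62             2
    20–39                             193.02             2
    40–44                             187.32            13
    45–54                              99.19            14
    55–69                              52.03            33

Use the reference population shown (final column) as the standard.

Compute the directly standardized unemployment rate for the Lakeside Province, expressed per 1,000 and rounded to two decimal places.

Standard weights: 0.36, 0.02, 0.02, 0.13, 0.14, 0.33.
Standardized rate: 0.3600×336.45 + 0.0200×196.62 + 0.0200×193.02 + 0.1300×187.32 + 0.1400×99.19 + 0.3300×52.03 = 184.3229 per 1,000.

184.32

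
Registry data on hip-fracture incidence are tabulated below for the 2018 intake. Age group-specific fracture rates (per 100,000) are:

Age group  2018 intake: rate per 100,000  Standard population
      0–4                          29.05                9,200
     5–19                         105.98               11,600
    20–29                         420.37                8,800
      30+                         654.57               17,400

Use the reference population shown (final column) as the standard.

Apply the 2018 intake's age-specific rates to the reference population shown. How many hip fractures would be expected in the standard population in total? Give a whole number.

166

Expected hip fractures = Σ (standard pop × age-specific rate ÷ 100,000)
= 9,200×29.05/100,000 + 11,600×105.98/100,000 + 8,800×420.37/100,000 + 17,400×654.57/100,000
= 2.67 + 12.29 + 36.99 + 113.90 = 165.85.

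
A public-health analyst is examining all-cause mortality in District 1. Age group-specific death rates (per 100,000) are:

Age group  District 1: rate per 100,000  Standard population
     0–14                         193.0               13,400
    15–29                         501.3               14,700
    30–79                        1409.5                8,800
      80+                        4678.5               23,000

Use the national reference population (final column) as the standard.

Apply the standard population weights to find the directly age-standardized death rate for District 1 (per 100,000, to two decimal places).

Standard total = 59,900; weights = 0.2237, 0.2454, 0.1469, 0.3840.
Standardized rate: 0.2237×193.0 + 0.2454×501.3 + 0.1469×1409.5 + 0.3840×4678.5 = 2169.6896 per 100,000.

2169.69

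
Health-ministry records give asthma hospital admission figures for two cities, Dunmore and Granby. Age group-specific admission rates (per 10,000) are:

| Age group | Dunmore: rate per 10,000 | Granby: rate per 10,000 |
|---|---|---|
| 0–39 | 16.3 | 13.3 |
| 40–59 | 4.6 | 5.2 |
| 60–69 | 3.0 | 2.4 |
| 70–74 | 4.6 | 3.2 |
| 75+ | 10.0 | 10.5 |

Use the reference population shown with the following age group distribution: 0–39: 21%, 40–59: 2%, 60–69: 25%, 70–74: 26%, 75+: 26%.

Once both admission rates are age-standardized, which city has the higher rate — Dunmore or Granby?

Standard weights: 0.21, 0.02, 0.25, 0.26, 0.26.
Dunmore: 0.2100×16.3 + 0.0200×4.6 + 0.2500×3.0 + 0.2600×4.6 + 0.2600×10.0 = 8.0610 per 10,000.
Granby: 0.2100×13.3 + 0.0200×5.2 + 0.2500×2.4 + 0.2600×3.2 + 0.2600×10.5 = 7.0590 per 10,000.

Dunmore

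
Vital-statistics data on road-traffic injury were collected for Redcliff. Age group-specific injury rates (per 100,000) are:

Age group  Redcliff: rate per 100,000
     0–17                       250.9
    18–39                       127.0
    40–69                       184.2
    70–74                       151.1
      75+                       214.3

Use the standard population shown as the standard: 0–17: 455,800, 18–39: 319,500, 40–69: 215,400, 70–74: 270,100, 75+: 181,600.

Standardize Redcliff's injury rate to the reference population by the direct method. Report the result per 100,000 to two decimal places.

190.20

Standard total = 1,442,400; weights = 0.3160, 0.2215, 0.1493, 0.1873, 0.1259.
Standardized rate: 0.3160×250.9 + 0.2215×127.0 + 0.1493×184.2 + 0.1873×151.1 + 0.1259×214.3 = 190.1986 per 100,000.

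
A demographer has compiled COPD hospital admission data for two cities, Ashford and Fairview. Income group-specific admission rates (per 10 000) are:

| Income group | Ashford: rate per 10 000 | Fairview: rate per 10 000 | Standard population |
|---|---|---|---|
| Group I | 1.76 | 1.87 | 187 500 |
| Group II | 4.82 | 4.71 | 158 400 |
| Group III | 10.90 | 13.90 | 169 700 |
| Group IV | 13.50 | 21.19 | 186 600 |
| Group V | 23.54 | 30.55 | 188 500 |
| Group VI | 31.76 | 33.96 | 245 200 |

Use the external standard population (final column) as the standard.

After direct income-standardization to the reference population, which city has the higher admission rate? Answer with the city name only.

Standard total = 1 135 900; weights = 0.1651, 0.1394, 0.1494, 0.1643, 0.1659, 0.2159.
Ashford: 0.1651×1.76 + 0.1394×4.82 + 0.1494×10.90 + 0.1643×13.50 + 0.1659×23.54 + 0.2159×31.76 = 15.5711 per 10 000.
Fairview: 0.1651×1.87 + 0.1394×4.71 + 0.1494×13.90 + 0.1643×21.19 + 0.1659×30.55 + 0.2159×33.96 = 18.9235 per 10 000.

Fairview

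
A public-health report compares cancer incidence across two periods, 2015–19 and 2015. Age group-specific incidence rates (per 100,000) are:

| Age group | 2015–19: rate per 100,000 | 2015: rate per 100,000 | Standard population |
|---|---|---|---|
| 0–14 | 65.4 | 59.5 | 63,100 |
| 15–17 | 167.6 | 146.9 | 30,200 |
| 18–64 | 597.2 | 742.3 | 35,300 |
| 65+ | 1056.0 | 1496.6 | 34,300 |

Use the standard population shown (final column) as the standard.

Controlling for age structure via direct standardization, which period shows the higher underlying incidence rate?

2015

Standard total = 162,900; weights = 0.3874, 0.1854, 0.2167, 0.2106.
2015–19: 0.3874×65.4 + 0.1854×167.6 + 0.2167×597.2 + 0.2106×1056.0 = 408.1659 per 100,000.
2015: 0.3874×59.5 + 0.1854×146.9 + 0.2167×742.3 + 0.2106×1496.6 = 526.2578 per 100,000.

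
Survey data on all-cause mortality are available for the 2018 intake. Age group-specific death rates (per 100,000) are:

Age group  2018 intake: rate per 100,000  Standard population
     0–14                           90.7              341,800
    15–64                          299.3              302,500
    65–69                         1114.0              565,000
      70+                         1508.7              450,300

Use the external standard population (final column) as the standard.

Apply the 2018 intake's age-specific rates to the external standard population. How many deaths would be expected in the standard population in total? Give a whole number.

14303

Expected deaths = Σ (standard pop × age-specific rate ÷ 100,000)
= 341,800×90.7/100,000 + 302,500×299.3/100,000 + 565,000×1114.0/100,000 + 450,300×1508.7/100,000
= 310.01 + 905.38 + 6294.10 + 6793.68 = 14303.17.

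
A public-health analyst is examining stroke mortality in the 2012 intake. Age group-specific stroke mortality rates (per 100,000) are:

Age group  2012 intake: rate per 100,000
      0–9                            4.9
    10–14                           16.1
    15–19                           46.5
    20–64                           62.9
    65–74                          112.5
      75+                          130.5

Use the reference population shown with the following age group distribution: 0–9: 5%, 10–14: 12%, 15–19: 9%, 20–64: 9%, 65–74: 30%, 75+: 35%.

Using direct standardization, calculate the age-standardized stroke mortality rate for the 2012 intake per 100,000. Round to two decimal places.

Standard weights: 0.05, 0.12, 0.09, 0.09, 0.30, 0.35.
Standardized rate: 0.0500×4.9 + 0.1200×16.1 + 0.0900×46.5 + 0.0900×62.9 + 0.3000×112.5 + 0.3500×130.5 = 91.4480 per 100,000.

91.45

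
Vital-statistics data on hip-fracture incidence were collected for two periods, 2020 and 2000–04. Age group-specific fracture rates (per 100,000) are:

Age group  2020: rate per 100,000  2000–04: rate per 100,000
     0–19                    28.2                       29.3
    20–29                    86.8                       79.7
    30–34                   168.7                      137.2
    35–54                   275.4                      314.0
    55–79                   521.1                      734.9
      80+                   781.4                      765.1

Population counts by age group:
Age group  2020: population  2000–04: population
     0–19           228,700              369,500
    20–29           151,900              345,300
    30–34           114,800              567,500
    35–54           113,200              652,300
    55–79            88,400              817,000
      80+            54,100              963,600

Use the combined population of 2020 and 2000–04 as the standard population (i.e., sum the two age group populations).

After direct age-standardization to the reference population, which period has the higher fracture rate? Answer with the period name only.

2000–04

Combined standard total = 4,466,300; weights = 0.1339, 0.1113, 0.1528, 0.1714, 0.2027, 0.2279.
2020: 0.1339×28.2 + 0.1113×86.8 + 0.1528×168.7 + 0.1714×275.4 + 0.2027×521.1 + 0.2279×781.4 = 370.1013 per 100,000.
2000–04: 0.1339×29.3 + 0.1113×79.7 + 0.1528×137.2 + 0.1714×314.0 + 0.2027×734.9 + 0.2279×765.1 = 410.8890 per 100,000.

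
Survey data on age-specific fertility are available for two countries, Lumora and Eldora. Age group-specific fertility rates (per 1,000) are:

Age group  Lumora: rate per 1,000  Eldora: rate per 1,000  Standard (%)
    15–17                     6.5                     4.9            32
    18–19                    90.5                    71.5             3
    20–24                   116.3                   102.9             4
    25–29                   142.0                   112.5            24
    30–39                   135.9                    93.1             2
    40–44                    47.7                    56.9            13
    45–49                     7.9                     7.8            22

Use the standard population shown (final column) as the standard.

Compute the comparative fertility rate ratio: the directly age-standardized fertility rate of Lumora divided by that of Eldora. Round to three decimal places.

1.183

Standard weights: 0.32, 0.03, 0.04, 0.24, 0.02, 0.13, 0.22.
Lumora: 0.3200×6.5 + 0.0300×90.5 + 0.0400×116.3 + 0.2400×142.0 + 0.0200×135.9 + 0.1300×47.7 + 0.2200×7.9 = 54.1840 per 1,000.
Eldora: 0.3200×4.9 + 0.0300×71.5 + 0.0400×102.9 + 0.2400×112.5 + 0.0200×93.1 + 0.1300×56.9 + 0.2200×7.8 = 45.8040 per 1,000.
Ratio = 54.1840 ÷ 45.8040 = 1.18295.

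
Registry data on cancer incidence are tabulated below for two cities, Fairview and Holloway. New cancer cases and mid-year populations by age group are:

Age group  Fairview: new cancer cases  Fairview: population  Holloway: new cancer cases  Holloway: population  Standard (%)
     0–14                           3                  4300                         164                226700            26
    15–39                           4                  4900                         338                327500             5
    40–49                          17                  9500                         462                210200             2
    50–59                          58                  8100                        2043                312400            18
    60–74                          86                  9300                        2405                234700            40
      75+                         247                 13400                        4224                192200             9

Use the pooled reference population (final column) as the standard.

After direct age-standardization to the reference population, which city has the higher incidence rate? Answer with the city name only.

Age-specific rates per 100000 for Fairview: 69.77, 81.63, 178.95, 716.05, 924.73, 1843.28.
For Holloway: 72.34, 103.21, 219.79, 653.97, 1024.71, 2197.71.
Standard weights: 0.26, 0.05, 0.02, 0.18, 0.40, 0.09.
Fairview: 0.2600×69.77 + 0.0500×81.63 + 0.0200×178.95 + 0.1800×716.05 + 0.4000×924.73 + 0.0900×1843.28 = 690.4770 per 100000.
Holloway: 0.2600×72.34 + 0.0500×103.21 + 0.0200×219.79 + 0.1800×653.97 + 0.4000×1024.71 + 0.0900×2197.71 = 753.7585 per 100000.
The crude rates (838.38 vs 640.82) would put Fairview higher, but that reflects its age composition; once standardized to a common age structure, Holloway has the higher underlying rate.

Holloway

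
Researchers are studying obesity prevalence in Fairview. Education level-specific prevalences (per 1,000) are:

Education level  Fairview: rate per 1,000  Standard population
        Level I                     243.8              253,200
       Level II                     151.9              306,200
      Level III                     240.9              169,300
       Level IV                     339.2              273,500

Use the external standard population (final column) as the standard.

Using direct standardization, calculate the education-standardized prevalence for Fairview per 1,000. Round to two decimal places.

Standard total = 1,002,200; weights = 0.2526, 0.3055, 0.1689, 0.2729.
Standardized rate: 0.2526×243.8 + 0.3055×151.9 + 0.1689×240.9 + 0.2729×339.2 = 241.2667 per 1,000.

241.27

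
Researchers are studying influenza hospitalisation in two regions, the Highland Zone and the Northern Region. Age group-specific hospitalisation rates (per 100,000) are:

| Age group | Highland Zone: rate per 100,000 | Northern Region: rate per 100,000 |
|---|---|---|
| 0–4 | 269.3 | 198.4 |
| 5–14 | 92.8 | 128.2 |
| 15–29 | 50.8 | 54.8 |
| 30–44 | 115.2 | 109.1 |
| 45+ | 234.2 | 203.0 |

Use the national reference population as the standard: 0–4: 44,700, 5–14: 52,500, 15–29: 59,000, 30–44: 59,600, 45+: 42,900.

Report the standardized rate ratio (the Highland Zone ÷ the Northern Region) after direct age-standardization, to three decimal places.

Standard total = 258,700; weights = 0.1728, 0.2029, 0.2281, 0.2304, 0.1658.
The Highland Zone: 0.1728×269.3 + 0.2029×92.8 + 0.2281×50.8 + 0.2304×115.2 + 0.1658×234.2 = 142.3271 per 100,000.
The Northern Region: 0.1728×198.4 + 0.2029×128.2 + 0.2281×54.8 + 0.2304×109.1 + 0.1658×203.0 = 131.5935 per 100,000.
Ratio = 142.3271 ÷ 131.5935 = 1.08157.

1.082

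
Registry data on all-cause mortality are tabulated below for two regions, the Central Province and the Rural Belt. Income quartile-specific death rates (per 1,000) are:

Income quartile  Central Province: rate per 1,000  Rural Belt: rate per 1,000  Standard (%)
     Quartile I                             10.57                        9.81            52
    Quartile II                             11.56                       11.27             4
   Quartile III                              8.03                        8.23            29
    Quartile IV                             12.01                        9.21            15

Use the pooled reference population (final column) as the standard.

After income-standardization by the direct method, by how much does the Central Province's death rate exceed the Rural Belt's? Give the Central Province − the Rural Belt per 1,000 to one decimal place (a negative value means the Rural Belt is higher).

Standard weights: 0.52, 0.04, 0.29, 0.15.
The Central Province: 0.5200×10.57 + 0.0400×11.56 + 0.2900×8.03 + 0.1500×12.01 = 10.0890 per 1,000.
The Rural Belt: 0.5200×9.81 + 0.0400×11.27 + 0.2900×8.23 + 0.1500×9.21 = 9.3202 per 1,000.
Difference = 10.0890 − 9.3202 = 0.7688.

0.8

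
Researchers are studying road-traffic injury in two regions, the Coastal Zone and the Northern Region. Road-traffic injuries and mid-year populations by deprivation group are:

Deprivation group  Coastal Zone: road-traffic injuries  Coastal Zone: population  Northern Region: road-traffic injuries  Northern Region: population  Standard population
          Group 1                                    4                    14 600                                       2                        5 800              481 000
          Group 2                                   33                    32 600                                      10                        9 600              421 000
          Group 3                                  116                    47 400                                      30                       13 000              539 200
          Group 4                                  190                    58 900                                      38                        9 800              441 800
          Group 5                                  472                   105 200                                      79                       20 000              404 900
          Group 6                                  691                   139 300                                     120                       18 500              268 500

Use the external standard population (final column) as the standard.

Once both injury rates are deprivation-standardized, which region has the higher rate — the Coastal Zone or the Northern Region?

Deprivation-specific rates per 100 000 for the Coastal Zone: 27.40, 101.23, 244.73, 322.58, 448.67, 496.05.
For the Northern Region: 34.48, 104.17, 230.77, 387.76, 395.00, 648.65.
Standard total = 2 556 400; weights = 0.1882, 0.1647, 0.2109, 0.1728, 0.1584, 0.1050.
The Coastal Zone: 0.1882×27.40 + 0.1647×101.23 + 0.2109×244.73 + 0.1728×322.58 + 0.1584×448.67 + 0.1050×496.05 = 252.3560 per 100 000.
The Northern Region: 0.1882×34.48 + 0.1647×104.17 + 0.2109×230.77 + 0.1728×387.76 + 0.1584×395.00 + 0.1050×648.65 = 270.0200 per 100 000.
The crude rates (378.39 vs 363.75) would put the Coastal Zone higher, but that reflects its deprivation composition; once standardized to a common deprivation structure, the Northern Region has the higher underlying rate.

Northern Region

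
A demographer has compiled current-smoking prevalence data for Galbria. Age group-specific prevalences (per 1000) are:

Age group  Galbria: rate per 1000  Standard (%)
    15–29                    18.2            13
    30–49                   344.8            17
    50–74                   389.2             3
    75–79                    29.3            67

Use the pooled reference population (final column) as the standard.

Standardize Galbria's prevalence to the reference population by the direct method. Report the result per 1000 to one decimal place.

92.3

Standard weights: 0.13, 0.17, 0.03, 0.67.
Standardized rate: 0.1300×18.2 + 0.1700×344.8 + 0.0300×389.2 + 0.6700×29.3 = 92.2890 per 1000.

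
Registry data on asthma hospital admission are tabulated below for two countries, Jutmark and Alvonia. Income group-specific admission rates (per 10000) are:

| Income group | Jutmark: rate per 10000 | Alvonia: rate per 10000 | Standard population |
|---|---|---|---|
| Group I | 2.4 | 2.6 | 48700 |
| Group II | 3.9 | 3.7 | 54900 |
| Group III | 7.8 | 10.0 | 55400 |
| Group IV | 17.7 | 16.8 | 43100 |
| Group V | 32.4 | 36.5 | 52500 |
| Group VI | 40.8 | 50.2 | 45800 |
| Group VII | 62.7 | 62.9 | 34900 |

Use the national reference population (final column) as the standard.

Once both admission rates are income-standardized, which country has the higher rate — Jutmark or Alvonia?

Standard total = 335300; weights = 0.1452, 0.1637, 0.1652, 0.1285, 0.1566, 0.1366, 0.1041.
Jutmark: 0.1452×2.4 + 0.1637×3.9 + 0.1652×7.8 + 0.1285×17.7 + 0.1566×32.4 + 0.1366×40.8 + 0.1041×62.7 = 21.7234 per 10000.
Alvonia: 0.1452×2.6 + 0.1637×3.7 + 0.1652×10.0 + 0.1285×16.8 + 0.1566×36.5 + 0.1366×50.2 + 0.1041×62.9 = 23.9143 per 10000.

Alvonia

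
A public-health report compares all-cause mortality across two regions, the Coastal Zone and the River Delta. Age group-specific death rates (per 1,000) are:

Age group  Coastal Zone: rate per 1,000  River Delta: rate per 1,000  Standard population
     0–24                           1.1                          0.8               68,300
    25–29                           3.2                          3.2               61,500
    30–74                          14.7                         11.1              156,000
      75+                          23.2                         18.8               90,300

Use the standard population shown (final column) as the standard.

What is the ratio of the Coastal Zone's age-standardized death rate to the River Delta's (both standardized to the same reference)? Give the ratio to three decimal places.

Standard total = 376,100; weights = 0.1816, 0.1635, 0.4148, 0.2401.
The Coastal Zone: 0.1816×1.1 + 0.1635×3.2 + 0.4148×14.7 + 0.2401×23.2 = 12.3906 per 1,000.
The River Delta: 0.1816×0.8 + 0.1635×3.2 + 0.4148×11.1 + 0.2401×18.8 = 9.7864 per 1,000.
Ratio = 12.3906 ÷ 9.7864 = 1.26609.

1.266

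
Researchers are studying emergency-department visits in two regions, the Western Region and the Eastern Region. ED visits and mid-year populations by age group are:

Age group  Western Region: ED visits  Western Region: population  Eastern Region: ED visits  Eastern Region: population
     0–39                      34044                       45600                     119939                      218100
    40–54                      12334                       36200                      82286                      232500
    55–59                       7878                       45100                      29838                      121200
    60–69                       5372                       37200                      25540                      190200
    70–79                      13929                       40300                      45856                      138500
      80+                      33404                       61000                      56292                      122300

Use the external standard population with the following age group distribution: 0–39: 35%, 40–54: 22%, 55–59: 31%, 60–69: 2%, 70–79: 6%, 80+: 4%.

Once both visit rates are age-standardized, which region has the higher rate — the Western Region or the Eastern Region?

Age-specific rates per 1000 for the Western Region: 746.579, 340.718, 174.678, 144.409, 345.633, 547.607.
For the Eastern Region: 549.927, 353.918, 246.188, 134.280, 331.090, 460.278.
Standard weights: 0.35, 0.22, 0.31, 0.02, 0.06, 0.04.
The Western Region: 0.3500×746.579 + 0.2200×340.718 + 0.3100×174.678 + 0.0200×144.409 + 0.0600×345.633 + 0.0400×547.607 = 435.9414 per 1000.
The Eastern Region: 0.3500×549.927 + 0.2200×353.918 + 0.3100×246.188 + 0.0200×134.280 + 0.0600×331.090 + 0.0400×460.278 = 387.6168 per 1000.

Western Region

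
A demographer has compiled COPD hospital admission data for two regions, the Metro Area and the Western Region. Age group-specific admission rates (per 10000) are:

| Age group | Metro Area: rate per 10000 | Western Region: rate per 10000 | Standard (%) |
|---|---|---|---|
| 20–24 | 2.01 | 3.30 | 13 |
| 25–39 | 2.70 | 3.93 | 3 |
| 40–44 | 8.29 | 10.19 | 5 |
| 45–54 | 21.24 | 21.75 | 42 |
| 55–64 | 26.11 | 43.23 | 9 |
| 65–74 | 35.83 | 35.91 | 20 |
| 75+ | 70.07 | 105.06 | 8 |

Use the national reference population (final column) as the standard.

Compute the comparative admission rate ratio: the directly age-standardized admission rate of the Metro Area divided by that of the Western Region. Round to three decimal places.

0.836

Standard weights: 0.13, 0.03, 0.05, 0.42, 0.09, 0.20, 0.08.
The Metro Area: 0.1300×2.01 + 0.0300×2.70 + 0.0500×8.29 + 0.4200×21.24 + 0.0900×26.11 + 0.2000×35.83 + 0.0800×70.07 = 24.7991 per 10000.
The Western Region: 0.1300×3.30 + 0.0300×3.93 + 0.0500×10.19 + 0.4200×21.75 + 0.0900×43.23 + 0.2000×35.91 + 0.0800×105.06 = 29.6689 per 10000.
Ratio = 24.7991 ÷ 29.6689 = 0.83586.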